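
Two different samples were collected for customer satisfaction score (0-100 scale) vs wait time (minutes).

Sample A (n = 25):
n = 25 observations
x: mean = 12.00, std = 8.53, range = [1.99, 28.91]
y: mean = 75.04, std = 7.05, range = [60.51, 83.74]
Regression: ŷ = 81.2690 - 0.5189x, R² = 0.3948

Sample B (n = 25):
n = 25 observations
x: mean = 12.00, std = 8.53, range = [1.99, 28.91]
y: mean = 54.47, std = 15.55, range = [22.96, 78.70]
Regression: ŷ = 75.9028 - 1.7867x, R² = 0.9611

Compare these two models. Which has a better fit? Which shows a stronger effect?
Model B has the better fit (R² = 0.9611 vs 0.3948). Model B shows the stronger effect (|β₁| = 1.7867 vs 0.5189).

Model Comparison:

Fit — compare R²:
- Model A: R² = 0.3948 → 39.48% of variance in satisfaction score explained
- Model B: R² = 0.9611 → 96.11% of variance in satisfaction score explained
- 0.9611 > 0.3948 → Model B has the better fit

Effect size (slope magnitude):
- Model A: β₁ = -0.5189 → predicted satisfaction score falls 0.5189 points per additional minute of wait time
- Model B: β₁ = -1.7867 → predicted satisfaction score falls 1.7867 points per additional minute of wait time
- |-0.5189| < |-1.7867| → Model B shows the stronger marginal effect

Notes:
- A better fit (higher R²) doesn't necessarily mean a more important relationship.
- R² measures how tightly points cluster around the line; β₁ measures how steep the line is — they answer different questions.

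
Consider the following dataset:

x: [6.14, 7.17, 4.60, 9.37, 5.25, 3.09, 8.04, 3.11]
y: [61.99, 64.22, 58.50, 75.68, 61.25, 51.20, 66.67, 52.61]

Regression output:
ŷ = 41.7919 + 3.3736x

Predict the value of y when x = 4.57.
ŷ = 57.2093

To predict y for x = 4.57, substitute into the regression equation:

ŷ = 41.7919 + 3.3736 × 4.57
ŷ = 41.7919 + 15.4174
ŷ = 57.2093

This is a point prediction; actual observations scatter around it by roughly the residual standard deviation.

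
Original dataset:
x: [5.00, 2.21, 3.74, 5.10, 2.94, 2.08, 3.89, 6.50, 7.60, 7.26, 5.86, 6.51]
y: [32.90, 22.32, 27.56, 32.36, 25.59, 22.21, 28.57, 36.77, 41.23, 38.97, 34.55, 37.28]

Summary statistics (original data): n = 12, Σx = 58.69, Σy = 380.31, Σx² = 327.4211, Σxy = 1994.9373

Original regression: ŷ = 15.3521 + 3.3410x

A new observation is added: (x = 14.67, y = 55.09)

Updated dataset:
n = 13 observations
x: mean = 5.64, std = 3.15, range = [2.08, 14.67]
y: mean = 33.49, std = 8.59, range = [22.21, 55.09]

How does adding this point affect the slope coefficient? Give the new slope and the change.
Adding the point moves β₁ from 3.3410 to 2.6903, i.e. it decreases by 0.6507 (-19.5%).

The new point has HIGH LEVERAGE: x = 14.67 is far from the original mean x̄ = 58.69/12 ≈ 4.89 (original range [2.08, 7.60]).

Step 1: Update the sums with the new point (n goes from 12 to 13)
Σx  = 58.69 + 14.67 = 73.36
Σy  = 380.31 + 55.09 = 435.40
Σx² = 327.4211 + 14.67² = 327.4211 + 215.2089 = 542.6300
Σxy = 1994.9373 + 14.67×55.09 = 1994.9373 + 808.1703 = 2803.1076

Step 2: Recompute the slope with b₁ = (nΣxy − ΣxΣy) / (nΣx² − (Σx)²)
Numerator   = 13×2803.1076 − 73.36×435.40 = 36440.3988 − 31940.9440 = 4499.4548
Denominator = 13×542.6300 − 73.36² = 7054.1900 − 5381.6896 = 1672.5004
b₁(new) = 4499.4548 / 1672.5004 = 2.6903

(Same formula on the original sums: (12×1994.9373 − 58.69×380.31) / (12×327.4211 − 58.69²) = 1618.8537 / 484.5371 = 3.3410, matching the given fit.)

Step 3: Change in slope
Δβ₁ = 2.6903 − 3.3410 = -0.6507
Relative change = -0.6507 / 3.3410 × 100% = -19.5%
→ the slope decreases when the point is added.

A high-leverage point only changes the slope if it is off the original line; here y = 55.09 is below the original trend, so the slope decreases.
In practice: examine leverage (hᵢ) and Cook's distance rather than deleting it automatically.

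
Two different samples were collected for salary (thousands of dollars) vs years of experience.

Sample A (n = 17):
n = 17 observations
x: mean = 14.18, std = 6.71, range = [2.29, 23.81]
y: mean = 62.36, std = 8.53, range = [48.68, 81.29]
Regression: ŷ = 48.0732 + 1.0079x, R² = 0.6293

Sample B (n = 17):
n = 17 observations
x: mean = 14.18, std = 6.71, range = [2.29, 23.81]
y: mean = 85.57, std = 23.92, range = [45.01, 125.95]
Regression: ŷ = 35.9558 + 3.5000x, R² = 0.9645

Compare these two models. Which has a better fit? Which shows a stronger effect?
Model B has the better fit (R² = 0.9645 vs 0.6293). Model B shows the stronger effect (|β₁| = 3.5000 vs 1.0079).

Model Comparison:

Fit — compare R²:
- Model A: R² = 0.6293 → 62.93% of variance in salary explained
- Model B: R² = 0.9645 → 96.45% of variance in salary explained
- 0.9645 > 0.6293 → Model B has the better fit

Which has the larger per-year effect? (|β₁|)
- Model A: β₁ = 1.0079 → predicted salary rises 1.0079 thousand dollars per additional year of experience
- Model B: β₁ = 3.5000 → predicted salary rises 3.5000 thousand dollars per additional year of experience
- |1.0079| < |3.5000| → Model B shows the stronger marginal effect

Note: A steeper slope doesn't make a better model if the scatter around the line is large.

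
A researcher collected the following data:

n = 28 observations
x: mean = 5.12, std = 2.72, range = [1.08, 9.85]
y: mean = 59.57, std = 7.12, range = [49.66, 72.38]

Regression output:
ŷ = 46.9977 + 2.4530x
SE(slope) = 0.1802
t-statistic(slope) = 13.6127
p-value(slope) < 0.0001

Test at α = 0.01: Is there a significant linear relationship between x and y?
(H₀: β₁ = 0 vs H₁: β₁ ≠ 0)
Reject H₀: p-value < 0.0001 < α = 0.01. The linear relationship is significant at the 1% level.

Hypothesis test for the slope coefficient:

H₀: β₁ = 0 (no linear relationship)
H₁: β₁ ≠ 0 (linear relationship exists)

Test statistic: t = β̂₁ / SE(β̂₁) = 2.4530 / 0.1802 = 13.6127

With df = 26, the two-sided p-value for |t| = 13.6127 is <0.0001.

Decision rule: reject H₀ if p-value < α.
p-value < 0.0001 < α = 0.01 → reject H₀.

At α = 0.01 the data do provide convincing evidence of a nonzero slope.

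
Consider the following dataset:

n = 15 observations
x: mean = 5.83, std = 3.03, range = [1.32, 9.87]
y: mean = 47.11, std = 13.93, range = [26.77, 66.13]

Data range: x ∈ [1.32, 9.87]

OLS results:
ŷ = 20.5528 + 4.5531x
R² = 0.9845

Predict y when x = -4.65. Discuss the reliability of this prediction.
ŷ = -0.6191 (extrapolation — x = -4.65 lies outside [1.32, 9.87], so reliability is low).

Prediction calculation:
ŷ = 20.5528 + 4.5531 × (-4.65)
ŷ = -0.6191

Reliability:
- Data range: x ∈ [1.32, 9.87]
- Prediction point: x = -4.65 is 5.97 units below the observed range → this is EXTRAPOLATION, not interpolation

Why that matters here:
- The linear relationship may not hold outside the observed range
- There are no observations near this x to validate the fitted line there
- Real relationships often flatten, saturate, or turn nonlinear at extremes

A defensible statement: 'if the linear trend continued to x = -4.65, y would be about -0.6191' — the premise is untested.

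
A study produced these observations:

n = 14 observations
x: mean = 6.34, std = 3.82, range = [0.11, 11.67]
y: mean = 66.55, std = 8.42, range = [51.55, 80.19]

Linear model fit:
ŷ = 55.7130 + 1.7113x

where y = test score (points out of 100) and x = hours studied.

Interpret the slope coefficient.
For each additional hour of study time, predicted test score increases by approximately 1.7113 points.

The slope β₁ = 1.7113 gives the rate at which the fitted test score changes with study time.

Interpretation:
- Study time up by 1 hour → predicted test score increases by 1.7113 points
- The effect is assumed constant over the observed range of x (linearity)
- The sign (+) gives the direction; the magnitude 1.7113 gives the size of the effect per hour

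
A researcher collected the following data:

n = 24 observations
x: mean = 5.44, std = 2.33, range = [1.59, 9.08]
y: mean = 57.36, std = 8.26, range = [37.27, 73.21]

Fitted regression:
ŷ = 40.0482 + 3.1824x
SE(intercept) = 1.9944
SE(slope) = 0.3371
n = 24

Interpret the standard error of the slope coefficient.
SE(β̂₁) = 0.3371 is the estimated standard deviation of the slope estimate across repeated samples; relative to β̂₁ = 3.1824 that is 10.6%, a precise estimate.

SE(β̂₁) = s / √Sxx, where s is the residual standard deviation and Sxx = Σ(x − x̄)². It is the yardstick for how far β̂₁ = 3.1824 could plausibly be from the true slope.

Relative precision:
- SE / |β̂₁| = 0.3371 / 3.1824 = 10.6%
- Rule of thumb (under 20%: precise; 20% to under 50%: moderately precise; 50% or more: imprecise) → precise

Link to interval estimation: a confidence interval for β₁ is β̂₁ ± t* × 0.3371, so SE sets the half-width per unit of t*.

What drives SE(β̂₁): more residual scatter → larger SE; larger n (here n = 24) → smaller SE.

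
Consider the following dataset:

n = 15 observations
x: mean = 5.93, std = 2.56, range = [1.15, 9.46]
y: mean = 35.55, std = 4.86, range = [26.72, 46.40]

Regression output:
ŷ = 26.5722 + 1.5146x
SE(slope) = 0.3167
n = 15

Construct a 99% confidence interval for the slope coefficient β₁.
The 99% CI for β₁ is (0.5606, 2.4686)

Confidence interval for the slope:

The 99% CI for β₁ is: β̂₁ ± t*(α/2, n-2) × SE(β̂₁)

Step 1: Find critical t-value
- Confidence level = 0.99
- Degrees of freedom = n - 2 = 15 - 2 = 13
- t*(α/2, 13) = 3.0123

Step 2: Calculate margin of error
Margin = 3.0123 × 0.3167 = 0.9540

Step 3: Construct interval
CI = 1.5146 ± 0.9540
CI = (0.5606, 2.4686)

Interpretation: each one-unit increase in x is associated with a change in mean y of between 0.5606 and 2.4686, with 99% confidence.
The interval does not include 0, suggesting a significant linear relationship.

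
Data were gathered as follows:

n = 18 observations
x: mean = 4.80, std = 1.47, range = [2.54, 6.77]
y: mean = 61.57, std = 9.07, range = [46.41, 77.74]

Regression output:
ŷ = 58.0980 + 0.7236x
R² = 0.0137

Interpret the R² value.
R² = 0.0137 means 1.37% of the variation in y is explained by the linear relationship with x. This indicates a weak fit.

R² = 1 − SS_res/SS_tot compares the residual scatter to the total scatter of y about its mean.

Here R² = 0.0137:
- Explained: 1.37% of the variation in y
- Unexplained (residual): 100% − 1.37% = 98.63%
- Rule of thumb (below 0.3 weak; 0.3 to below 0.7 moderate; 0.7 and above strong) → weak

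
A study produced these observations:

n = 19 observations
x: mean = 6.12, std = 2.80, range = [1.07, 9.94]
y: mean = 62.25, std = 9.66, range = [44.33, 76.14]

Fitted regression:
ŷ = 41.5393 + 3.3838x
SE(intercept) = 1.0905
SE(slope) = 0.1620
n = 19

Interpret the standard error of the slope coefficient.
SE(β̂₁) = 0.1620 is the estimated standard deviation of the slope estimate across repeated samples; relative to β̂₁ = 3.3838 that is 4.8%, a precise estimate.

What SE measures:
- The standard error quantifies the sampling variability of the coefficient estimate
- It is the estimated standard deviation of β̂₁ across hypothetical repeated samples of the same size
- Smaller SE → more precise estimate

Relative precision:
- SE / |β̂₁| = 0.1620 / 3.3838 = 4.8%
- Rule of thumb (under 20%: precise; 20% to under 50%: moderately precise; 50% or more: imprecise) → precise

Link to interval estimation: a confidence interval for β₁ is β̂₁ ± t* × 0.1620, so SE sets the half-width per unit of t*.

What drives SE(β̂₁): more residual scatter → larger SE; larger n (here n = 19) → smaller SE; wider spread of x values → smaller SE.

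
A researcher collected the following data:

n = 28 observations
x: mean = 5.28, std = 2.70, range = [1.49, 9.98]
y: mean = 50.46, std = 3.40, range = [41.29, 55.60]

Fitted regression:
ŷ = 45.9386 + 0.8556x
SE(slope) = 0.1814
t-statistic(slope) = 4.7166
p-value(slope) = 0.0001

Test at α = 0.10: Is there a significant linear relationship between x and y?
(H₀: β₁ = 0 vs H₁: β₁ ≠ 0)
Reject H₀: p-value = 0.0001 < α = 0.10. The linear relationship is significant at the 10% level.

Hypothesis test for the slope coefficient:

H₀: β₁ = 0 (no linear relationship)
H₁: β₁ ≠ 0 (linear relationship exists)

Test statistic: t = β̂₁ / SE(β̂₁) = 0.8556 / 0.1814 = 4.7166

The p-value (0.0001) is the probability, under H₀, of a t-statistic at least as extreme as |t| = 4.7166 (two-sided, df = n − 2 = 26).

Decision rule: reject H₀ if p-value < α.
p-value = 0.0001 < α = 0.10 → reject H₀.

At α = 0.10 the data do provide convincing evidence of a nonzero slope.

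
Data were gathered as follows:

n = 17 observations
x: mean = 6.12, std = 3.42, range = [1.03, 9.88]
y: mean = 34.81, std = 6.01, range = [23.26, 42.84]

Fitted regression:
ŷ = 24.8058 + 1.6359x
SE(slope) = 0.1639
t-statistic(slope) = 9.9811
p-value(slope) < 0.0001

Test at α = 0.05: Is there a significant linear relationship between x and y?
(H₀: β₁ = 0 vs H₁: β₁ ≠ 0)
Reject H₀: p-value < 0.0001 < α = 0.05. The linear relationship is significant at the 5% level.

Hypothesis test for the slope coefficient:

H₀: β₁ = 0 (no linear relationship)
H₁: β₁ ≠ 0 (linear relationship exists)

Test statistic: t = β̂₁ / SE(β̂₁) = 1.6359 / 0.1639 = 9.9811

p < 0.0001: how often a slope estimate this far from 0 (in SE units) would arise by chance if β₁ were truly 0.

Decision rule: reject H₀ if p-value < α.
p-value < 0.0001 < α = 0.05 → reject H₀.

There is sufficient evidence at the 5% significance level to conclude that a linear relationship exists between x and y.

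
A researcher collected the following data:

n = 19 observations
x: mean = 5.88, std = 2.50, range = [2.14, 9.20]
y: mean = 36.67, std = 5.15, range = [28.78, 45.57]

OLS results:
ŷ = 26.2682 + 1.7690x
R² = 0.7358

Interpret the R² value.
About 73.58% of the variability in y is accounted for by the regression on x (R² = 0.7358) — a strong linear fit.

The coefficient of determination R² is the fraction of the total variation in y that the fitted line accounts for.

Here R² = 0.7358:
- Explained: 73.58% of the variation in y
- Unexplained (residual): 100% − 73.58% = 26.42%
- Rule of thumb (below 0.3 weak; 0.3 to below 0.7 moderate; 0.7 and above strong) → strong

Note: R² never decreases when predictors are added, so it should not be used alone to compare models of different size.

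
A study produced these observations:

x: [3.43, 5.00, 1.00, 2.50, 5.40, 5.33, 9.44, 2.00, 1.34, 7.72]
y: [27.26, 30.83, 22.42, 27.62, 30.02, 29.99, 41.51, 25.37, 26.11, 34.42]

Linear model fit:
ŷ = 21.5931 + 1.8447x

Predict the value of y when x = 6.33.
ŷ = 33.2701

Plug x = 6.33 into the fitted line:

ŷ = 21.5931 + 1.8447 × 6.33
ŷ = 21.5931 + 11.6770
ŷ = 33.2701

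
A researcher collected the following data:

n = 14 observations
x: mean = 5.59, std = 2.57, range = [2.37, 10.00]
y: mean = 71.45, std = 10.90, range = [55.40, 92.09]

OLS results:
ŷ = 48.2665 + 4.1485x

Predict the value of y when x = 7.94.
ŷ = 81.2056

To predict y for x = 7.94, substitute into the regression equation:

ŷ = 48.2665 + 4.1485 × 7.94
ŷ = 48.2665 + 32.9391
ŷ = 81.2056

This is a point prediction; actual observations scatter around it by roughly the residual standard deviation.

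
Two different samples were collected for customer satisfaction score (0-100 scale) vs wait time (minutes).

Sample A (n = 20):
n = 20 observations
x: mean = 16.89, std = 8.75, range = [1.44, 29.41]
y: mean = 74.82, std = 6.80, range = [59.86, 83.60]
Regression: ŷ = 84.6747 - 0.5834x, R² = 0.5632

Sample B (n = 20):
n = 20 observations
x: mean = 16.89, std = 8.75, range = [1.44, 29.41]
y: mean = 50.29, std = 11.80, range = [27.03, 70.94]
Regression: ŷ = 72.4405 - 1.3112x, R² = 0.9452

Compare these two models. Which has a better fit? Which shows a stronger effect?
Model B has the better fit (R² = 0.9452 vs 0.5632). Model B shows the stronger effect (|β₁| = 1.3112 vs 0.5834).

Model Comparison:

Which explains more variance? (R²)
- Model A: R² = 0.5632 → 56.32% of variance in satisfaction score explained
- Model B: R² = 0.9452 → 94.52% of variance in satisfaction score explained
- 0.9452 > 0.5632 → Model B has the better fit

Effect size (slope magnitude):
- Model A: β₁ = -0.5834 → predicted satisfaction score falls 0.5834 points per additional minute of wait time
- Model B: β₁ = -1.3112 → predicted satisfaction score falls 1.3112 points per additional minute of wait time
- |-0.5834| < |-1.3112| → Model B shows the stronger marginal effect

Note: The two samples could reflect different populations, time periods, or measurement quality.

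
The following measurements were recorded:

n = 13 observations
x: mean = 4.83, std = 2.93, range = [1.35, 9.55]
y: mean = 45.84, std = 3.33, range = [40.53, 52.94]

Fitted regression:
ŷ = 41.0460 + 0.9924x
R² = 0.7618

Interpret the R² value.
The model explains 76.18% of the variance in y (R² = 0.7618), leaving 23.82% unexplained; the fit is strong.

R² = 1 − SS_res/SS_tot compares the residual scatter to the total scatter of y about its mean.

Here R² = 0.7618:
- Explained: 76.18% of the variation in y
- Unexplained (residual): 100% − 76.18% = 23.82%
- Rule of thumb (below 0.3 weak; 0.3 to below 0.7 moderate; 0.7 and above strong) → strong

Note: R² says nothing about causation, and a high R² does not by itself mean the linear form is appropriate — check the residuals.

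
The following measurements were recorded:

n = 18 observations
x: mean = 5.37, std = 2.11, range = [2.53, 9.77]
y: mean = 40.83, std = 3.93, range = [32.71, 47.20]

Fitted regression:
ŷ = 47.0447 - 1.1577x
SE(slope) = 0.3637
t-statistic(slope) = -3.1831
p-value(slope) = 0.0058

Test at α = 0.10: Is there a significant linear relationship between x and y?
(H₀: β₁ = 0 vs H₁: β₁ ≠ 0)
Since p-value = 0.0058 < α = 0.10, reject H₀ — the slope is significantly different from 0.

Hypothesis test for the slope coefficient:

H₀: β₁ = 0 (no linear relationship)
H₁: β₁ ≠ 0 (linear relationship exists)

Test statistic: t = β̂₁ / SE(β̂₁) = -1.1577 / 0.3637 = -3.1831

With df = 16, the two-sided p-value for |t| = 3.1831 is 0.0058.

Decision rule: reject H₀ if p-value < α.
p-value = 0.0058 < α = 0.10 → reject H₀.

There is sufficient evidence at the 10% significance level to conclude that a linear relationship exists between x and y.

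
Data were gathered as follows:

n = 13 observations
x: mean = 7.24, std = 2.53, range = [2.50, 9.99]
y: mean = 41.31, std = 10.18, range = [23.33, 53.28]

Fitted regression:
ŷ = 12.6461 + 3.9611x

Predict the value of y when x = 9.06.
ŷ = 48.5337

To predict y for x = 9.06, substitute into the regression equation:

ŷ = 12.6461 + 3.9611 × 9.06
ŷ = 12.6461 + 35.8876
ŷ = 48.5337

This is a point prediction; actual observations scatter around it by roughly the residual standard deviation.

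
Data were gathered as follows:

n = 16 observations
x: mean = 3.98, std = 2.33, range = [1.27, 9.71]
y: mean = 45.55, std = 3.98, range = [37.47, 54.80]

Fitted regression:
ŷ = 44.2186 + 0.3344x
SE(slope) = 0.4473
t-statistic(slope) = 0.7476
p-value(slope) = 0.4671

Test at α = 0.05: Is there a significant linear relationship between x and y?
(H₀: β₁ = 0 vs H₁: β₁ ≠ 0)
p-value = 0.4671 ≥ α = 0.05, so we fail to reject H₀. The relationship is not significant.

Hypothesis test for the slope coefficient:

H₀: β₁ = 0 (no linear relationship)
H₁: β₁ ≠ 0 (linear relationship exists)

Test statistic: t = β̂₁ / SE(β̂₁) = 0.3344 / 0.4473 = 0.7476

The p-value (0.4671) is the probability, under H₀, of a t-statistic at least as extreme as |t| = 0.7476 (two-sided, df = n − 2 = 14).

Decision rule: reject H₀ if p-value < α.
p-value = 0.4671 ≥ α = 0.05 → fail to reject H₀.

Conclusion: the linear association between x and y is not significant at the 5% level.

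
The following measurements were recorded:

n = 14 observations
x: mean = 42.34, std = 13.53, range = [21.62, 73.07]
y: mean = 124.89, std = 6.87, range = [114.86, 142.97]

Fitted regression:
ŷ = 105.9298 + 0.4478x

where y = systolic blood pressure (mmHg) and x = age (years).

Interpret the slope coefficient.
On average, blood pressure is about 0.4478 mmHg higher for every extra year of age.

The slope β₁ = 0.4478 gives the rate at which the fitted blood pressure changes with age.

Interpretation:
- Age up by 1 year → predicted blood pressure increases by 0.4478 mmHg
- The effect is assumed constant over the observed range of x (linearity)
- The sign (+) gives the direction; the magnitude 0.4478 gives the size of the effect per year

The intercept β₀ = 105.9298 is the predicted blood pressure when age = 0; since the smallest observed x is 21.62, this is an extrapolation and mainly anchors the line.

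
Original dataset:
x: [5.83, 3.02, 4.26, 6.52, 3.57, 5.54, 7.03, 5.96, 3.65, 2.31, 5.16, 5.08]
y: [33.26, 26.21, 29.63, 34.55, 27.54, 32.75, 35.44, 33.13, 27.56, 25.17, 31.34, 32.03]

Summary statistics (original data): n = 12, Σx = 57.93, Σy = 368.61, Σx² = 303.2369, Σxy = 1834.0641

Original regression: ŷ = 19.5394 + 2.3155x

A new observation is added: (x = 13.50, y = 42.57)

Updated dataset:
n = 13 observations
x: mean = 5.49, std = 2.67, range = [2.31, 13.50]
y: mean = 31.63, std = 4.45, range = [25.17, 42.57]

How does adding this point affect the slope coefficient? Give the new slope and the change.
New slope β₁ = 1.6072 versus 2.3155 before: a change of -0.7083 (-30.6%).

x = 13.50 lies well outside the original x-range [2.31, 7.03] (x̄ ≈ 4.83), so this observation has high leverage and can move the slope substantially.

Step 1: Update the sums with the new point (n goes from 12 to 13)
Σx  = 57.93 + 13.50 = 71.43
Σy  = 368.61 + 42.57 = 411.18
Σx² = 303.2369 + 13.50² = 303.2369 + 182.2500 = 485.4869
Σxy = 1834.0641 + 13.50×42.57 = 1834.0641 + 574.6950 = 2408.7591

Step 2: Recompute the slope with b₁ = (nΣxy − ΣxΣy) / (nΣx² − (Σx)²)
Numerator   = 13×2408.7591 − 71.43×411.18 = 31313.8683 − 29370.5874 = 1943.2809
Denominator = 13×485.4869 − 71.43² = 6311.3297 − 5102.2449 = 1209.0848
b₁(new) = 1943.2809 / 1209.0848 = 1.6072

(Same formula on the original sums: (12×1834.0641 − 57.93×368.61) / (12×303.2369 − 57.93²) = 655.1919 / 282.9579 = 2.3155, matching the given fit.)

Step 3: Change in slope
Δβ₁ = 1.6072 − 2.3155 = -0.7083
Relative change = -0.7083 / 2.3155 × 100% = -30.6%
→ the slope decreases when the point is added.

Because the point sits below the extension of the original line at a high-leverage x, it tilts the fit down.
In practice: investigate whether it comes from the same population as the rest of the sample.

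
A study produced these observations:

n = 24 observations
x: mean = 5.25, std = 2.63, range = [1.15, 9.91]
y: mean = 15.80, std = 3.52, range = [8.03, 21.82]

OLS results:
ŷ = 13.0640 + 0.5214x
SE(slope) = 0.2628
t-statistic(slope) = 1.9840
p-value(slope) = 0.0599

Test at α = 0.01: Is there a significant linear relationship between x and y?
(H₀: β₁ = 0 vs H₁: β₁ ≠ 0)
Fail to reject H₀: p-value = 0.0599 ≥ α = 0.01. The linear relationship is not significant at the 1% level.

Hypothesis test for the slope coefficient:

H₀: β₁ = 0 (no linear relationship)
H₁: β₁ ≠ 0 (linear relationship exists)

Test statistic: t = β̂₁ / SE(β̂₁) = 0.5214 / 0.2628 = 1.9840

With df = 22, the two-sided p-value for |t| = 1.9840 is 0.0599.

Decision rule: reject H₀ if p-value < α.
p-value = 0.0599 ≥ α = 0.01 → fail to reject H₀.

Conclusion: the linear association between x and y is not significant at the 1% level.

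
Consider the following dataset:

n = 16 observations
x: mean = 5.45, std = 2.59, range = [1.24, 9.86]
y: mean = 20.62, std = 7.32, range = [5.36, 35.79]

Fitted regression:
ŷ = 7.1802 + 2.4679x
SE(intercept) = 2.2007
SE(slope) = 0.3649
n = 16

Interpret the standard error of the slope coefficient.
SE(slope) = 0.3649 measures the uncertainty in the estimated slope. The coefficient is estimated precisely (SE/|β̂₁| = 14.8%).

What SE measures:
- The standard error quantifies the sampling variability of the coefficient estimate
- It is the estimated standard deviation of β̂₁ across hypothetical repeated samples of the same size
- Smaller SE → more precise estimate

Relative precision:
- SE / |β̂₁| = 0.3649 / 2.4679 = 14.8%
- Rule of thumb (under 20%: precise; 20% to under 50%: moderately precise; 50% or more: imprecise) → precise

Rough 95% range (±2 SE): 2.4679 ± 0.7298 → (1.7381, 3.1977).

What drives SE(β̂₁): more residual scatter → larger SE; wider spread of x values → smaller SE.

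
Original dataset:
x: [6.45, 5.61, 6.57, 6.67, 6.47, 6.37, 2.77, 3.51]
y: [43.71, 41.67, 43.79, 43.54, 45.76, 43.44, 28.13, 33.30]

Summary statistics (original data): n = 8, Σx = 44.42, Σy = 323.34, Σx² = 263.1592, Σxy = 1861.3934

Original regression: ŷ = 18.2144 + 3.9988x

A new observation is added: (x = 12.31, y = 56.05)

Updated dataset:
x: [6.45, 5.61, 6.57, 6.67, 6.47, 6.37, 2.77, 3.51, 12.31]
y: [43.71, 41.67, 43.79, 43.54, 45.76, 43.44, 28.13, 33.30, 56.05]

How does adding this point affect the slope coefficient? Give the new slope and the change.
New slope β₁ = 2.8008 versus 3.9988 before: a change of -1.1980 (-30.0%).

x = 12.31 lies well outside the original x-range [2.77, 6.67] (x̄ ≈ 5.55), so this observation has high leverage and can move the slope substantially.

Step 1: Update the sums with the new point (n goes from 8 to 9)
Σx  = 44.42 + 12.31 = 56.73
Σy  = 323.34 + 56.05 = 379.39
Σx² = 263.1592 + 12.31² = 263.1592 + 151.5361 = 414.6953
Σxy = 1861.3934 + 12.31×56.05 = 1861.3934 + 689.9755 = 2551.3689

Step 2: Recompute the slope with b₁ = (nΣxy − ΣxΣy) / (nΣx² − (Σx)²)
Numerator   = 9×2551.3689 − 56.73×379.39 = 22962.3201 − 21522.7947 = 1439.5254
Denominator = 9×414.6953 − 56.73² = 3732.2577 − 3218.2929 = 513.9648
b₁(new) = 1439.5254 / 513.9648 = 2.8008

(Same formula on the original sums: (8×1861.3934 − 44.42×323.34) / (8×263.1592 − 44.42²) = 528.3844 / 132.1372 = 3.9988, matching the given fit.)

Step 3: Change in slope
Δβ₁ = 2.8008 − 3.9988 = -1.1980
Relative change = -1.1980 / 3.9988 × 100% = -30.0%
→ the slope decreases when the point is added.

A high-leverage point only changes the slope if it is off the original line; here y = 56.05 is below the original trend, so the slope decreases.
In practice: examine leverage (hᵢ) and Cook's distance rather than deleting it automatically; check such a point for data-entry or measurement error.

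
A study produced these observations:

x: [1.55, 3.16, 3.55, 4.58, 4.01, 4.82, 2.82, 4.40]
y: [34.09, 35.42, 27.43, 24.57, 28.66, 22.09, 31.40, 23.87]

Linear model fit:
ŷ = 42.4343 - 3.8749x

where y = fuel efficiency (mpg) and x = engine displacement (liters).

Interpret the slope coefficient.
On average, fuel efficiency is about 3.8749 mpg lower for every extra liter of engine displacement.

β₁ = -3.8749 is the change in predicted fuel efficiency (mpg) per additional liter of engine displacement.

Interpretation:
- Engine displacement up by 1 liter → predicted fuel efficiency decreases by 3.8749 mpg
- This is a linear approximation: the same per-unit change is assumed across the whole observed x range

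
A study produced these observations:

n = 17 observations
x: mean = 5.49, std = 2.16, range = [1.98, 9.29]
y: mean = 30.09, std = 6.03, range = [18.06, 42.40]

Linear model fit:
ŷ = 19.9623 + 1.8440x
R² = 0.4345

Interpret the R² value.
R² = 0.4345 means 43.45% of the variation in y is explained by the linear relationship with x. This indicates a moderate fit.

R² (coefficient of determination) measures the proportion of variance in y explained by the regression model.

Here R² = 0.4345:
- Explained: 43.45% of the variation in y
- Unexplained (residual): 100% − 43.45% = 56.55%
- Rule of thumb (below 0.3 weak; 0.3 to below 0.7 moderate; 0.7 and above strong) → moderate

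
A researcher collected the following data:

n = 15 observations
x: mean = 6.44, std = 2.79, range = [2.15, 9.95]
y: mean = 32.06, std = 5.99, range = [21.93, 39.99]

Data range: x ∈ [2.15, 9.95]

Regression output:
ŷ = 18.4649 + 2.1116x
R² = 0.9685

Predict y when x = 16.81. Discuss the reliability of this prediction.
The equation gives ŷ = 53.9609; however x = 16.81 is 6.86 units above the observed range, so this extrapolated value should not be trusted.

Prediction calculation:
ŷ = 18.4649 + 2.1116 × 16.81
ŷ = 53.9609

Reliability:
- Data range: x ∈ [2.15, 9.95]
- Prediction point: x = 16.81 is 6.86 units above the observed range → this is EXTRAPOLATION, not interpolation

Why that matters here:
- The linear relationship may not hold outside the observed range
- The standard error of prediction grows with (x − x̄)², and x = 16.81 is far from x̄ = 6.44

Report the number if required, but flag clearly that it is an extrapolation.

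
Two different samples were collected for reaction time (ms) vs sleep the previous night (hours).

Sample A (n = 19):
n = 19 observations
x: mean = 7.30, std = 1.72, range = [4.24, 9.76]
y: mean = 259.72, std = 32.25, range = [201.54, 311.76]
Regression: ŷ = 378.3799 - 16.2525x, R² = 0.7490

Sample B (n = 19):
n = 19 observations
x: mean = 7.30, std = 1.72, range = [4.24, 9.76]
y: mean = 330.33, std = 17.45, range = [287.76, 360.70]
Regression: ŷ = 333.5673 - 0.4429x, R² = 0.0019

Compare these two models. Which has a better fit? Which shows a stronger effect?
Model A has the better fit (R² = 0.7490 vs 0.0019). Model A shows the stronger effect (|β₁| = 16.2525 vs 0.4429).

Model Comparison:

Goodness of fit (R²):
- Model A: R² = 0.7490 → 74.90% of variance in reaction time explained
- Model B: R² = 0.0019 → 0.19% of variance in reaction time explained
- 0.7490 > 0.0019 → Model A has the better fit

Effect size (slope magnitude):
- Model A: β₁ = -16.2525 → predicted reaction time falls 16.2525 ms per additional hour of sleep
- Model B: β₁ = -0.4429 → predicted reaction time falls 0.4429 ms per additional hour of sleep
- |-16.2525| > |-0.4429| → Model A shows the stronger marginal effect

Notes:
- A better fit (higher R²) doesn't necessarily mean a more important relationship.
- R² measures how tightly points cluster around the line; β₁ measures how steep the line is — they answer different questions.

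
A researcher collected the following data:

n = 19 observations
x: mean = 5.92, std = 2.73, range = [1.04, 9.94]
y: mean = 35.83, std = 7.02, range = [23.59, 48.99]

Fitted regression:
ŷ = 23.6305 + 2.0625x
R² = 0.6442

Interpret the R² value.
About 64.42% of the variability in y is accounted for by the regression on x (R² = 0.6442) — a moderate linear fit.

R² (coefficient of determination) measures the proportion of variance in y explained by the regression model.

Here R² = 0.6442:
- Explained: 64.42% of the variation in y
- Unexplained (residual): 100% − 64.42% = 35.58%
- Rule of thumb (below 0.3 weak; 0.3 to below 0.7 moderate; 0.7 and above strong) → moderate

Equivalently, for simple linear regression R² = r², so |r| = √0.6442 ≈ 0.8026.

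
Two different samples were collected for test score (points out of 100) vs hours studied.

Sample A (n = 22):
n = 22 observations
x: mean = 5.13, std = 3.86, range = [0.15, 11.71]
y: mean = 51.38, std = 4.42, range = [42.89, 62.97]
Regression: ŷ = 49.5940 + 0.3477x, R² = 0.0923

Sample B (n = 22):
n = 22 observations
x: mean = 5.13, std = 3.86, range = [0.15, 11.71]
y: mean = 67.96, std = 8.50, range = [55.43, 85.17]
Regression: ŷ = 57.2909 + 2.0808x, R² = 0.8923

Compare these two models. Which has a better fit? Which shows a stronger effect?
Model B has the better fit (R² = 0.8923 vs 0.0923). Model B shows the stronger effect (|β₁| = 2.0808 vs 0.3477).

Model Comparison:

Which explains more variance? (R²)
- Model A: R² = 0.0923 → 9.23% of variance in test score explained
- Model B: R² = 0.8923 → 89.23% of variance in test score explained
- 0.8923 > 0.0923 → Model B has the better fit

Effect size (slope magnitude):
- Model A: β₁ = 0.3477 → predicted test score rises 0.3477 points per additional hour of study time
- Model B: β₁ = 2.0808 → predicted test score rises 2.0808 points per additional hour of study time
- |0.3477| < |2.0808| → Model B shows the stronger marginal effect

Notes:
- The two samples could reflect different populations, time periods, or measurement quality.
- A better fit (higher R²) doesn't necessarily mean a more important relationship.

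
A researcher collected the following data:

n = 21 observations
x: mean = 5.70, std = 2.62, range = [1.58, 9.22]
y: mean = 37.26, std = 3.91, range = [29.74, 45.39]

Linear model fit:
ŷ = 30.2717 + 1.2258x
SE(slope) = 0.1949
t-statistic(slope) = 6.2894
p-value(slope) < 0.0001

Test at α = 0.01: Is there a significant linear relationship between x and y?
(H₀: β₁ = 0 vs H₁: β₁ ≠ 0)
p-value < 0.0001 < α = 0.01, so we reject H₀. The relationship is significant.

Hypothesis test for the slope coefficient:

H₀: β₁ = 0 (no linear relationship)
H₁: β₁ ≠ 0 (linear relationship exists)

Test statistic: t = β̂₁ / SE(β̂₁) = 1.2258 / 0.1949 = 6.2894

p < 0.0001: how often a slope estimate this far from 0 (in SE units) would arise by chance if β₁ were truly 0.

Decision rule: reject H₀ if p-value < α.
p-value < 0.0001 < α = 0.01 → reject H₀.

There is sufficient evidence at the 1% significance level to conclude that a linear relationship exists between x and y.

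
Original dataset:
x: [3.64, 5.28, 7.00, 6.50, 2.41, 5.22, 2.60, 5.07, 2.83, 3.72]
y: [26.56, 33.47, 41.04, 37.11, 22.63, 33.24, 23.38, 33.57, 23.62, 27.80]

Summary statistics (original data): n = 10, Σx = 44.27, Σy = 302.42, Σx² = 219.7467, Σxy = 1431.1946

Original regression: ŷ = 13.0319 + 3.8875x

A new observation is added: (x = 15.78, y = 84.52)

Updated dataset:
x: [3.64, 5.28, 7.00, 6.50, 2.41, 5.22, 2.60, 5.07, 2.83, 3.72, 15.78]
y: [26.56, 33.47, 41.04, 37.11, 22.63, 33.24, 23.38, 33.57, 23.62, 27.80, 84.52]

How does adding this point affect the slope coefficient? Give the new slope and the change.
Adding the point moves β₁ from 3.8875 to 4.6303, i.e. it increases by 0.7428 (+19.1%).

x = 15.78 lies well outside the original x-range [2.41, 7.00] (x̄ ≈ 4.43), so this observation has high leverage and can move the slope substantially.

Step 1: Update the sums with the new point (n goes from 10 to 11)
Σx  = 44.27 + 15.78 = 60.05
Σy  = 302.42 + 84.52 = 386.94
Σx² = 219.7467 + 15.78² = 219.7467 + 249.0084 = 468.7551
Σxy = 1431.1946 + 15.78×84.52 = 1431.1946 + 1333.7256 = 2764.9202

Step 2: Recompute the slope with b₁ = (nΣxy − ΣxΣy) / (nΣx² − (Σx)²)
Numerator   = 11×2764.9202 − 60.05×386.94 = 30414.1222 − 23235.7470 = 7178.3752
Denominator = 11×468.7551 − 60.05² = 5156.3061 − 3606.0025 = 1550.3036
b₁(new) = 7178.3752 / 1550.3036 = 4.6303

(Same formula on the original sums: (10×1431.1946 − 44.27×302.42) / (10×219.7467 − 44.27²) = 923.8126 / 237.6341 = 3.8875, matching the given fit.)

Step 3: Change in slope
Δβ₁ = 4.6303 − 3.8875 = +0.7428
Relative change = +0.7428 / 3.8875 × 100% = +19.1%
→ the slope increases when the point is added.

Because the point sits above the extension of the original line at a high-leverage x, it tilts the fit up.
In practice: refit with and without it and report both if conclusions differ.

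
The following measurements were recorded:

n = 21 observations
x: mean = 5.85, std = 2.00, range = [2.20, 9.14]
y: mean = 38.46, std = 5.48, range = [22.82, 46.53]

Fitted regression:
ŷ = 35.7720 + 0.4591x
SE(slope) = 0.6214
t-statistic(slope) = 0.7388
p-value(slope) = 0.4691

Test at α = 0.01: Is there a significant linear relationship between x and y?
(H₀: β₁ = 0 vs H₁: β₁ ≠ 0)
Fail to reject H₀: p-value = 0.4691 ≥ α = 0.01. The linear relationship is not significant at the 1% level.

Hypothesis test for the slope coefficient:

H₀: β₁ = 0 (no linear relationship)
H₁: β₁ ≠ 0 (linear relationship exists)

Test statistic: t = β̂₁ / SE(β̂₁) = 0.4591 / 0.6214 = 0.7388

p = 0.4691: how often a slope estimate this far from 0 (in SE units) would arise by chance if β₁ were truly 0.

Decision rule: reject H₀ if p-value < α.
p-value = 0.4691 ≥ α = 0.01 → fail to reject H₀.

Conclusion: the linear association between x and y is not significant at the 1% level.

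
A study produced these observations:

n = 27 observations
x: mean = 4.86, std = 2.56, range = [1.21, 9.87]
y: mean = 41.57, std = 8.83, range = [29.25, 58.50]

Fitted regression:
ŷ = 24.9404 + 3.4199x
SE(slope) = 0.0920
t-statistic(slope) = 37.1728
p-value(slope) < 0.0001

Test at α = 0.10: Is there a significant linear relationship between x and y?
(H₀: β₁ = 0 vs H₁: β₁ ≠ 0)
Reject H₀: p-value < 0.0001 < α = 0.10. The linear relationship is significant at the 10% level.

Hypothesis test for the slope coefficient:

H₀: β₁ = 0 (no linear relationship)
H₁: β₁ ≠ 0 (linear relationship exists)

Test statistic: t = β̂₁ / SE(β̂₁) = 3.4199 / 0.0920 = 37.1728

p < 0.0001: how often a slope estimate this far from 0 (in SE units) would arise by chance if β₁ were truly 0.

Decision rule: reject H₀ if p-value < α.
p-value < 0.0001 < α = 0.10 → reject H₀.

At α = 0.10 the data do provide convincing evidence of a nonzero slope.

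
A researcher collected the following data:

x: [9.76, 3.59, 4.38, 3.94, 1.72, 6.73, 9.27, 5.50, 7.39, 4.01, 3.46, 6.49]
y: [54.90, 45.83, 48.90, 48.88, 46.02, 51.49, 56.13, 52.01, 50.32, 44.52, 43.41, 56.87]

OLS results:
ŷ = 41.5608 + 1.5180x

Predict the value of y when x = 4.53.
ŷ = 48.4373

To predict y for x = 4.53, substitute into the regression equation:

ŷ = 41.5608 + 1.5180 × 4.53
ŷ = 41.5608 + 6.8765
ŷ = 48.4373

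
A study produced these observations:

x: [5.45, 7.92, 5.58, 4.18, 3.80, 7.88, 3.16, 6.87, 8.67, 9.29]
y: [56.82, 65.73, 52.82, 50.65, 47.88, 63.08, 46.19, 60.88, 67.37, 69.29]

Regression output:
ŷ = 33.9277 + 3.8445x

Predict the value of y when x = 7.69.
ŷ = 63.4919

Plug x = 7.69 into the fitted line:

ŷ = 33.9277 + 3.8445 × 7.69
ŷ = 33.9277 + 29.5642
ŷ = 63.4919

This is the fitted mean response at that x — an individual observation would come with a wider prediction interval.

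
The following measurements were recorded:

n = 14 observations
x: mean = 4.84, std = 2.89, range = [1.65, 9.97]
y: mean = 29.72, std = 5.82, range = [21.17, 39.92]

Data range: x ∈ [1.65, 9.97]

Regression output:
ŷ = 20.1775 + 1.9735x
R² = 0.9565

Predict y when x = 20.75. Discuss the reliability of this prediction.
The equation gives ŷ = 61.1276; however x = 20.75 is 10.78 units above the observed range, so this extrapolated value should not be trusted.

Prediction calculation:
ŷ = 20.1775 + 1.9735 × 20.75
ŷ = 61.1276

Reliability:
- Data range: x ∈ [1.65, 9.97]
- Prediction point: x = 20.75 is 10.78 units above the observed range → this is EXTRAPOLATION, not interpolation

Why that matters here:
- Real relationships often flatten, saturate, or turn nonlinear at extremes
- The standard error of prediction grows with (x − x̄)², and x = 20.75 is far from x̄ = 4.84
- There are no observations near this x to validate the fitted line there

The R² = 0.9565 only validates the fit within [1.65, 9.97]; treat ŷ = 61.1276 with caution.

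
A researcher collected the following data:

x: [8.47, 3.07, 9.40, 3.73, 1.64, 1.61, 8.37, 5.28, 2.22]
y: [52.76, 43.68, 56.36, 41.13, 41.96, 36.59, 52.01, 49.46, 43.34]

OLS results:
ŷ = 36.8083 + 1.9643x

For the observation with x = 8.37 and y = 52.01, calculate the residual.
Residual = -1.2395

The residual is the difference between the actual value and the predicted value:

Residual = y - ŷ

Step 1: Calculate predicted value
ŷ = 36.8083 + 1.9643 × 8.37
ŷ = 53.2495

Step 2: Calculate residual
Residual = 52.01 - 53.2495
Residual = -1.2395

Sign check: y < ŷ, so the point is below the line and the fit overestimates here.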